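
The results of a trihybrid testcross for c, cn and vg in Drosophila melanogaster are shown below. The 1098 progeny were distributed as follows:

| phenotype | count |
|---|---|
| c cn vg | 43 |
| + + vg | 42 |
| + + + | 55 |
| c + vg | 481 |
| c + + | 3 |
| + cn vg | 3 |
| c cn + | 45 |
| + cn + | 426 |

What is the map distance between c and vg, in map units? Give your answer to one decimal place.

8.5 map units

The two most frequent reciprocal classes, c + vg and + cn +, are the parental types, so the F1 was c + vg / + cn +.
The two rarest classes, c + + and + cn vg, are the double crossovers. Comparing them with the parentals, only the vg allele has switched, so vg is the middle locus and the order is c – vg – cn.
Crossovers in the c–vg interval produce the single-crossover classes + + vg and c cn + (42 + 45 = 87) plus the double crossovers (6).
RF(c–vg) = (87 + 6) / 1098 = 93/1098 = 0.0847 → 8.5 map units.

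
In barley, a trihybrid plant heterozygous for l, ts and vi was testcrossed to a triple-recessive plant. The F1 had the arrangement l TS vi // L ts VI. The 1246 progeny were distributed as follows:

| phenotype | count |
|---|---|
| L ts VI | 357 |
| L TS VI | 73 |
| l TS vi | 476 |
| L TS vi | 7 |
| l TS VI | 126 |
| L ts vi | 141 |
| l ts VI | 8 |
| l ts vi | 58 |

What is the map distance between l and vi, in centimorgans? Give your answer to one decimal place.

22.6 centimorgans

The two rarest classes, L TS vi and l ts VI, are the double crossovers. Comparing them with the parentals, only the l allele has switched, so l is the middle locus and the order is ts – l – vi.
Crossovers in the l–vi interval produce the single-crossover classes l TS VI and L ts vi (126 + 141 = 267) plus the double crossovers (15).
RF(l–vi) = (267 + 15) / 1246 = 282/1246 = 0.2263 → 22.6 centimorgans.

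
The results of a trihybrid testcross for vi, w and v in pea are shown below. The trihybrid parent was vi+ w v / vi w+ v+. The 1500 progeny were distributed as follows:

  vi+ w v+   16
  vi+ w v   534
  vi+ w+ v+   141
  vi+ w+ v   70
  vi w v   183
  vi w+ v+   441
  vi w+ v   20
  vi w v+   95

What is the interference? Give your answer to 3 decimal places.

The two rarest classes, vi+ w v+ and vi w+ v, are the double crossovers. Comparing them with the parentals, only the v allele has switched, so v is the middle locus and the order is w – v – vi.
w–v: (165 + 36)/1500 = 0.1340; v–vi: (324 + 36)/1500 = 0.2400.
Expected DCO frequency = 0.1340 × 0.2400 ≈ 0.03216; observed = 36/1500 ≈ 0.02400.
Coefficient of coincidence = 0.02400/0.03216 ≈ 0.746; interference = 1 − 0.746 = 0.254.

0.254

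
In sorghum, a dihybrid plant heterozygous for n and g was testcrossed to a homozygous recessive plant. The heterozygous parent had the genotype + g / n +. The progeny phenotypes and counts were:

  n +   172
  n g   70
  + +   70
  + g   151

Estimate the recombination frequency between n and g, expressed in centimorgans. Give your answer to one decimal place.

30.2 centimorgans

The recombinant classes are + + and n g: 70 + 70 = 140.
Recombination frequency = 140/463 = 0.3024 ≈ 30.2%, i.e. 30.2 centimorgans.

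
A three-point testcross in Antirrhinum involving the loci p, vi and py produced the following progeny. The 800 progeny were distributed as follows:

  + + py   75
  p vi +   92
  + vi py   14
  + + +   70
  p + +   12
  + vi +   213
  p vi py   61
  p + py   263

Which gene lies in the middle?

py

The two most frequent reciprocal classes, + vi + and p + py, are the parental types, so the F1 was + vi + / p + py.
The two rarest classes, + vi py and p + +, are the double crossovers. Comparing them with the parentals, only the py allele has switched, so py is the middle locus and the order is p – py – vi.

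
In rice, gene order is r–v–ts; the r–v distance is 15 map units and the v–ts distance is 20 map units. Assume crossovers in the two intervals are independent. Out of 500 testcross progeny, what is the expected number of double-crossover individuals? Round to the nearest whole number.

Map distances give recombination frequencies of 0.150 and 0.200 for the two intervals.
With no interference, expected double-crossover frequency = 0.150 × 0.200 = 0.03000.
Expected number = 0.03000 × 500 = 15.00 ≈ 15.

15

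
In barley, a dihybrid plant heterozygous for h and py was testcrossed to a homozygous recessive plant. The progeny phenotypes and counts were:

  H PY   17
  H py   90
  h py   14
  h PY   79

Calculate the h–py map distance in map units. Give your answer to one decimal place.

15.5 map units

The two most frequent classes, H py (90) and h PY (79), are the parental types, so the F1 was H py / h PY.
The recombinant classes are H PY and h py: 17 + 14 = 31.
Recombination frequency = 31/200 = 0.1550 ≈ 15.5%, i.e. 15.5 map units.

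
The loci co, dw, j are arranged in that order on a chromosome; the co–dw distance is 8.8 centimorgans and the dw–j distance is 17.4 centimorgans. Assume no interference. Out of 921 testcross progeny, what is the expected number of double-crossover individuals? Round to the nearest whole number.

Map distances give recombination frequencies of 0.088 and 0.174 for the two intervals.
With no interference, expected double-crossover frequency = 0.088 × 0.174 = 0.01531.
Expected number = 0.01531 × 921 = 14.10 ≈ 14.

14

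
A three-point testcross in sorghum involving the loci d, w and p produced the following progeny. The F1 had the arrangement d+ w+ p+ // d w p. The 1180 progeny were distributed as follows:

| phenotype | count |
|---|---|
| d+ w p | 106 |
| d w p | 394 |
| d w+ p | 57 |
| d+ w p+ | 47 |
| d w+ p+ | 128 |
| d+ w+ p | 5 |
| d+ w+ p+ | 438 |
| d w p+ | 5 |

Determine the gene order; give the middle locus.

The two rarest classes, d+ w+ p and d w p+, are the double crossovers. Comparing them with the parentals, only the p allele has switched, so p is the middle locus and the order is d – p – w.

p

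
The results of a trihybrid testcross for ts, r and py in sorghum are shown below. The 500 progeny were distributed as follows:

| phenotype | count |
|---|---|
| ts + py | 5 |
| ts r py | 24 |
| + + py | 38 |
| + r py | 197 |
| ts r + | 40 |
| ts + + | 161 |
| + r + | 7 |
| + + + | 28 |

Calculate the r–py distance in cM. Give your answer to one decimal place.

The two most frequent reciprocal classes, ts + + and + r py, are the parental types, so the F1 was ts + + / + r py.
The two rarest classes, ts + py and + r +, are the double crossovers. Comparing them with the parentals, only the py allele has switched, so py is the middle locus and the order is r – py – ts.
Crossovers in the r–py interval produce the single-crossover classes ts r + and + + py (40 + 38 = 78) plus the double crossovers (12).
RF(r–py) = (78 + 12) / 500 = 90/500 = 0.1800 → 18.0 cM.

18.0 cM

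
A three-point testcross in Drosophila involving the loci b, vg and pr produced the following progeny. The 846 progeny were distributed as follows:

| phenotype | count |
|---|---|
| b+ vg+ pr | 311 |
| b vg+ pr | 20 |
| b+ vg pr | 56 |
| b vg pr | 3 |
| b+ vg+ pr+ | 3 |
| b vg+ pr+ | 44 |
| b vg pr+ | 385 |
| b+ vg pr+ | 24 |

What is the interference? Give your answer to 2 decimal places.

0.04

The two most frequent reciprocal classes, b vg pr+ and b+ vg+ pr, are the parental types, so the F1 was b vg pr+ / b+ vg+ pr.
The two rarest classes, b vg pr and b+ vg+ pr+, are the double crossovers. Comparing them with the parentals, only the pr allele has switched, so pr is the middle locus and the order is vg – pr – b.
vg–pr: (100 + 6)/846 = 0.1253; pr–b: (44 + 6)/846 = 0.0591.
Expected DCO frequency = 0.1253 × 0.0591 ≈ 0.00741; observed = 6/846 ≈ 0.00709.
Coefficient of coincidence = 0.00709/0.00741 ≈ 0.96; interference = 1 − 0.96 = 0.04.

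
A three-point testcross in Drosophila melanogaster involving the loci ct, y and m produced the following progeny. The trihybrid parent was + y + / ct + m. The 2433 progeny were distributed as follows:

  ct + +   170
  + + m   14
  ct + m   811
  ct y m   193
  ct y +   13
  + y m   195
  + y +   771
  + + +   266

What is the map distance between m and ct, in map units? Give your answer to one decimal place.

The two rarest classes, ct y + and + + m, are the double crossovers. Comparing them with the parentals, only the ct allele has switched, so ct is the middle locus and the order is m – ct – y.
Crossovers in the m–ct interval produce the single-crossover classes + y m and ct + + (195 + 170 = 365) plus the double crossovers (27).
RF(m–ct) = (365 + 27) / 2433 = 392/2433 = 0.1611 → 16.1 map units.

16.1 map units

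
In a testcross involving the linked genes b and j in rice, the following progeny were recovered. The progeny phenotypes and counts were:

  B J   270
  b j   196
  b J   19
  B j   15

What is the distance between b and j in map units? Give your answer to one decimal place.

The two most frequent classes, B J (270) and b j (196), are the parental types, so the F1 was B J / b j.
The recombinant classes are B j and b J: 15 + 19 = 34.
Recombination frequency = 34/500 = 0.0680 ≈ 6.8%, i.e. 6.8 map units.

6.8 map units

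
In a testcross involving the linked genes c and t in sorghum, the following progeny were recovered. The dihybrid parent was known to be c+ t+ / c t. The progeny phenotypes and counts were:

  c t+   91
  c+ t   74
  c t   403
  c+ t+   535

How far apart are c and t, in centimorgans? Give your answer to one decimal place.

15.0 centimorgans

The recombinant classes are c+ t and c t+: 74 + 91 = 165.
Recombination frequency = 165/1103 = 0.1496 ≈ 15.0%, i.e. 15.0 centimorgans.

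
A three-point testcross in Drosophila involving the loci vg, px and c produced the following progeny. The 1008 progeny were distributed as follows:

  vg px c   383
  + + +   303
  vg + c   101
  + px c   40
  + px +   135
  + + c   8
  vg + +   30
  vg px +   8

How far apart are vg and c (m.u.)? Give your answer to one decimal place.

8.5 m.u.

The two most frequent reciprocal classes, vg px c and + + +, are the parental types, so the F1 was vg px c / + + +.
The two rarest classes, vg px + and + + c, are the double crossovers. Comparing them with the parentals, only the c allele has switched, so c is the middle locus and the order is vg – c – px.
Crossovers in the vg–c interval produce the single-crossover classes + px c and vg + + (40 + 30 = 70) plus the double crossovers (16).
RF(vg–c) = (70 + 16) / 1008 = 86/1008 = 0.0853 → 8.5 m.u.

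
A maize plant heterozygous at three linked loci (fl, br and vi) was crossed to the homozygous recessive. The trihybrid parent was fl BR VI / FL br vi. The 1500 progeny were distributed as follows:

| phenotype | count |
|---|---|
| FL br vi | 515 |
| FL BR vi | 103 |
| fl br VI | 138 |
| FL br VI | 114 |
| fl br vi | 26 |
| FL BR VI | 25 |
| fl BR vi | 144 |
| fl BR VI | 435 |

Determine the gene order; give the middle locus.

fl

The two rarest classes, FL BR VI and fl br vi, are the double crossovers. Comparing them with the parentals, only the fl allele has switched, so fl is the middle locus and the order is vi – fl – br.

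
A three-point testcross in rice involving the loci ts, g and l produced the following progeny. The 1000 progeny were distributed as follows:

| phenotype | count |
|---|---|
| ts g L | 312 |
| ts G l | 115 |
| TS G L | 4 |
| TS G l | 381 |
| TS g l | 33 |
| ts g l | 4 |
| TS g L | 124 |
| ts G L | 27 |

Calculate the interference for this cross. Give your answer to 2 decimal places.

The two most frequent reciprocal classes, ts g L and TS G l, are the parental types, so the F1 was ts g L / TS G l.
The two rarest classes, ts g l and TS G L, are the double crossovers. Comparing them with the parentals, only the l allele has switched, so l is the middle locus and the order is ts – l – g.
ts–l: (239 + 8)/1000 = 0.2470; l–g: (60 + 8)/1000 = 0.0680.
Expected DCO frequency = 0.2470 × 0.0680 ≈ 0.01680; observed = 8/1000 ≈ 0.00800.
Coefficient of coincidence = 0.00800/0.01680 ≈ 0.48; interference = 1 − 0.48 = 0.52.

0.52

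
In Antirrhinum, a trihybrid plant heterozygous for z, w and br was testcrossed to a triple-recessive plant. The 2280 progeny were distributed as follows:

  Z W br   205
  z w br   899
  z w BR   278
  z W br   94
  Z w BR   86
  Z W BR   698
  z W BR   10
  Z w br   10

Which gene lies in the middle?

The two most frequent reciprocal classes, z w br and Z W BR, are the parental types, so the F1 was z w br / Z W BR.
The two rarest classes, Z w br and z W BR, are the double crossovers. Comparing them with the parentals, only the z allele has switched, so z is the middle locus and the order is br – z – w.

z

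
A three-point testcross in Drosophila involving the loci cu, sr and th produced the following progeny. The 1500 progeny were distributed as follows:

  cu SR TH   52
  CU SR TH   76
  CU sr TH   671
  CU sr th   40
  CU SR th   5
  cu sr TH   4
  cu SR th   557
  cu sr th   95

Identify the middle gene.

The two most frequent reciprocal classes, CU sr TH and cu SR th, are the parental types, so the F1 was CU sr TH / cu SR th.
The two rarest classes, cu sr TH and CU SR th, are the double crossovers. Comparing them with the parentals, only the cu allele has switched, so cu is the middle locus and the order is sr – cu – th.

cu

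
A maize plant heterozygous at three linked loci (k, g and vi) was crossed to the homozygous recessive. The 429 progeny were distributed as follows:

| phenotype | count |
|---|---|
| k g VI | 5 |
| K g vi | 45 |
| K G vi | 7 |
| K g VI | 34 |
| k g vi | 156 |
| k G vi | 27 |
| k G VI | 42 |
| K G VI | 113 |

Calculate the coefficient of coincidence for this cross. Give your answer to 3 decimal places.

0.712

The two most frequent reciprocal classes, k g vi and K G VI, are the parental types, so the F1 was k g vi / K G VI.
The two rarest classes, k g VI and K G vi, are the double crossovers. Comparing them with the parentals, only the vi allele has switched, so vi is the middle locus and the order is k – vi – g.
k–vi: (87 + 12)/429 = 0.2308; vi–g: (61 + 12)/429 = 0.1702.
Expected DCO frequency = 0.2308 × 0.1702 ≈ 0.03928; observed = 12/429 ≈ 0.02797.
Coefficient of coincidence = 0.02797/0.03928 ≈ 0.712.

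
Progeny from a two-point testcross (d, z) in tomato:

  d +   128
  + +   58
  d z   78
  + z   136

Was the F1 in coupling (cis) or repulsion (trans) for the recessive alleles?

trans

The two most frequent classes are + z (136) and d + (128); these are the parental (non-recombinant) types.
So the F1 carried + z on one chromosome and d + on the other — the recessive alleles are on opposite chromosomes (trans / repulsion).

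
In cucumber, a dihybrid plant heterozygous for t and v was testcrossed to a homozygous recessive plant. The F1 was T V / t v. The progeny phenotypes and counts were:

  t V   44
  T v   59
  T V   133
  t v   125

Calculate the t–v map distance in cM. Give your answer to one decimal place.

28.5 cM

The recombinant classes are T v and t V: 59 + 44 = 103.
Recombination frequency = 103/361 = 0.2853 ≈ 28.5%, i.e. 28.5 cM.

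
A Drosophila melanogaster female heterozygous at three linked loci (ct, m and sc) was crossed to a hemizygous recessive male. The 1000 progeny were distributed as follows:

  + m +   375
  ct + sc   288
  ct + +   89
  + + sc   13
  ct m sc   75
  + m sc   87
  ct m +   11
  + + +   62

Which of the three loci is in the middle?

The two most frequent reciprocal classes, + m + and ct + sc, are the parental types, so the F1 was + m + / ct + sc.
The two rarest classes, ct m + and + + sc, are the double crossovers. Comparing them with the parentals, only the ct allele has switched, so ct is the middle locus and the order is m – ct – sc.

ct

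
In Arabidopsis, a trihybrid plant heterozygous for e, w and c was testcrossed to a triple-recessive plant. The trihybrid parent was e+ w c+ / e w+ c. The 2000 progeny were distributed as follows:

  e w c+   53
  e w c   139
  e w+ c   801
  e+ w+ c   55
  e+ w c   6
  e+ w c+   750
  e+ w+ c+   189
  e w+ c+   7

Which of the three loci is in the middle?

The two rarest classes, e+ w c and e w+ c+, are the double crossovers. Comparing them with the parentals, only the c allele has switched, so c is the middle locus and the order is w – c – e.

c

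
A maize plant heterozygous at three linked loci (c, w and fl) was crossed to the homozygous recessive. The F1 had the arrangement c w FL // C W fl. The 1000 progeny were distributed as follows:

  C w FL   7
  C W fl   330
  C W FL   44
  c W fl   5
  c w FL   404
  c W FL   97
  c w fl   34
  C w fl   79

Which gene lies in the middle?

c

The two rarest classes, C w FL and c W fl, are the double crossovers. Comparing them with the parentals, only the c allele has switched, so c is the middle locus and the order is fl – c – w.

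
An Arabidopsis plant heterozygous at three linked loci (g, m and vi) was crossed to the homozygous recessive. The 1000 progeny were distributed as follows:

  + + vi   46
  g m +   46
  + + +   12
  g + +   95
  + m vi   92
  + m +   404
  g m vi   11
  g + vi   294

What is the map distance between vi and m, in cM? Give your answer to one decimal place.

21.0 cM

The two most frequent reciprocal classes, + m + and g + vi, are the parental types, so the F1 was + m + / g + vi.
The two rarest classes, + + + and g m vi, are the double crossovers. Comparing them with the parentals, only the m allele has switched, so m is the middle locus and the order is g – m – vi.
Crossovers in the m–vi interval produce the single-crossover classes + m vi and g + + (92 + 95 = 187) plus the double crossovers (23).
RF(m–vi) = (187 + 23) / 1000 = 210/1000 = 0.2100 → 21.0 cM.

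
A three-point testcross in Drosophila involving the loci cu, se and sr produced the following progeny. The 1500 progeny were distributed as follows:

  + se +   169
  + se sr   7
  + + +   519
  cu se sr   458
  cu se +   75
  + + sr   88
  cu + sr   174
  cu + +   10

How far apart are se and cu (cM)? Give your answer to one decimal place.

The two most frequent reciprocal classes, + + + and cu se sr, are the parental types, so the F1 was + + + / cu se sr.
The two rarest classes, cu + + and + se sr, are the double crossovers. Comparing them with the parentals, only the cu allele has switched, so cu is the middle locus and the order is sr – cu – se.
Crossovers in the cu–se interval produce the single-crossover classes + se + and cu + sr (169 + 174 = 343) plus the double crossovers (17).
RF(cu–se) = (343 + 17) / 1500 = 360/1500 = 0.2400 → 24.0 cM.

24.0 cM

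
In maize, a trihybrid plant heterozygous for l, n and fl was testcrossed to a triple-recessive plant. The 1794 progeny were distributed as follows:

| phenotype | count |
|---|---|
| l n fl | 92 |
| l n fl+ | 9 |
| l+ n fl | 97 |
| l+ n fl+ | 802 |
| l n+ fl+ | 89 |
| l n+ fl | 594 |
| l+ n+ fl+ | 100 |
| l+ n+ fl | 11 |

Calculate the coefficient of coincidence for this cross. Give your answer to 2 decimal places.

The two most frequent reciprocal classes, l+ n fl+ and l n+ fl, are the parental types, so the F1 was l+ n fl+ / l n+ fl.
The two rarest classes, l n fl+ and l+ n+ fl, are the double crossovers. Comparing them with the parentals, only the l allele has switched, so l is the middle locus and the order is fl – l – n.
fl–l: (186 + 20)/1794 = 0.1148; l–n: (192 + 20)/1794 = 0.1182.
Expected DCO frequency = 0.1148 × 0.1182 ≈ 0.01357; observed = 20/1794 ≈ 0.01115.
Coefficient of coincidence = 0.01115/0.01357 ≈ 0.82.

0.82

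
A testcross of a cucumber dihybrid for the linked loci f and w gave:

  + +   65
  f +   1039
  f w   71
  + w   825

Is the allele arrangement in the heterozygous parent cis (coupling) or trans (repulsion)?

The two most frequent classes are + w (825) and f + (1039); these are the parental (non-recombinant) types.
So the F1 carried + w on one chromosome and f + on the other — the recessive alleles are on opposite chromosomes (trans / repulsion).

trans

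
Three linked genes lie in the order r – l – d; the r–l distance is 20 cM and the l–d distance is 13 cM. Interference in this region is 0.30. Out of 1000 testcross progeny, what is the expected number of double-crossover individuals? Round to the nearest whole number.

18

Map distances give recombination frequencies of 0.200 and 0.130 for the two intervals.
With interference 0.30 (so coincidence = 0.70), expected double-crossover frequency = 0.200 × 0.130 × 0.70 = 0.01820.
Expected number = 0.01820 × 1000 = 18.20 ≈ 18.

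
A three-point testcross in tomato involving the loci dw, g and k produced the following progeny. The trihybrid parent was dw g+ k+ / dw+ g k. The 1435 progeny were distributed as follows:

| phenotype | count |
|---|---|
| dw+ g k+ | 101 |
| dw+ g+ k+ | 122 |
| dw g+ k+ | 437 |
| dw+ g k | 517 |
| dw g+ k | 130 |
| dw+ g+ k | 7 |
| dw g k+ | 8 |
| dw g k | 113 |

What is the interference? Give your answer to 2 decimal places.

The two rarest classes, dw g k+ and dw+ g+ k, are the double crossovers. Comparing them with the parentals, only the g allele has switched, so g is the middle locus and the order is k – g – dw.
k–g: (231 + 15)/1435 = 0.1714; g–dw: (235 + 15)/1435 = 0.1742.
Expected DCO frequency = 0.1714 × 0.1742 ≈ 0.02986; observed = 15/1435 ≈ 0.01045.
Coefficient of coincidence = 0.01045/0.02986 ≈ 0.35; interference = 1 − 0.35 = 0.65.

0.65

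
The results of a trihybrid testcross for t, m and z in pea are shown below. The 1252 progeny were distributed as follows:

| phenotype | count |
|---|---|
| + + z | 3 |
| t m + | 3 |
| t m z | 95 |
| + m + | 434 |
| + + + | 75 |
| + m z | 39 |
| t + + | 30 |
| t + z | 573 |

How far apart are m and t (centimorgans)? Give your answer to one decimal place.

The two most frequent reciprocal classes, t + z and + m +, are the parental types, so the F1 was t + z / + m +.
The two rarest classes, + + z and t m +, are the double crossovers. Comparing them with the parentals, only the t allele has switched, so t is the middle locus and the order is m – t – z.
Crossovers in the m–t interval produce the single-crossover classes t m z and + + + (95 + 75 = 170) plus the double crossovers (6).
RF(m–t) = (170 + 6) / 1252 = 176/1252 = 0.1406 → 14.1 centimorgans.

14.1 centimorgans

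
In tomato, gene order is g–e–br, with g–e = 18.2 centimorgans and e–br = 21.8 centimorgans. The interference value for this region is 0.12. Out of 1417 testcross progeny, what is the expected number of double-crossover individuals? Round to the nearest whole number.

Map distances give recombination frequencies of 0.182 and 0.218 for the two intervals.
With interference 0.12 (so coincidence = 0.88), expected double-crossover frequency = 0.182 × 0.218 × 0.88 = 0.03491.
Expected number = 0.03491 × 1417 = 49.47 ≈ 49.

49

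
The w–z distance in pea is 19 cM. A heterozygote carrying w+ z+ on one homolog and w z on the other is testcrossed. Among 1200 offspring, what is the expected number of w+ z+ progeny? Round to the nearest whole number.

486

A map distance of 19 cM corresponds to a recombination frequency of 0.190.
The F1 is w+ z+ / w z, so w+ z+ is a parental gamete class with expected frequency (1 − r)/2 = 0.810/2 = 0.4050.
Expected number = 0.4050 × 1200 = 486.00 ≈ 486.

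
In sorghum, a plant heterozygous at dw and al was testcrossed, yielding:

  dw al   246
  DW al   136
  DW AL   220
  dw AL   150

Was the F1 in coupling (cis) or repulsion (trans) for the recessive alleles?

The two most frequent classes are DW AL (220) and dw al (246); these are the parental (non-recombinant) types.
So the F1 carried DW AL on one chromosome and dw al on the other — the recessive alleles are on the same chromosome (cis / coupling).

cis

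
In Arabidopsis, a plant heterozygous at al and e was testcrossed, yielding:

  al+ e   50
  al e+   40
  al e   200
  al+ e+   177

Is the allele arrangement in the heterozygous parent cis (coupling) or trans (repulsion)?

The two most frequent classes are al+ e+ (177) and al e (200); these are the parental (non-recombinant) types.
So the F1 carried al+ e+ on one chromosome and al e on the other — the recessive alleles are on the same chromosome (cis / coupling).

cis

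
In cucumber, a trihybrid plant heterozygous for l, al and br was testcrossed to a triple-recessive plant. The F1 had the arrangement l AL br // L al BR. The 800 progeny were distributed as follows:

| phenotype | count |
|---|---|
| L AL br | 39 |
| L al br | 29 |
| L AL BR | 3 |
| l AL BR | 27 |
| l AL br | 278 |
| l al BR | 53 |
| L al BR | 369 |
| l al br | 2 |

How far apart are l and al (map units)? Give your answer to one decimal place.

12.1 map units

The two rarest classes, l al br and L AL BR, are the double crossovers. Comparing them with the parentals, only the al allele has switched, so al is the middle locus and the order is br – al – l.
Crossovers in the al–l interval produce the single-crossover classes L AL br and l al BR (39 + 53 = 92) plus the double crossovers (5).
RF(al–l) = (92 + 5) / 800 = 97/800 = 0.1212 → 12.1 map units.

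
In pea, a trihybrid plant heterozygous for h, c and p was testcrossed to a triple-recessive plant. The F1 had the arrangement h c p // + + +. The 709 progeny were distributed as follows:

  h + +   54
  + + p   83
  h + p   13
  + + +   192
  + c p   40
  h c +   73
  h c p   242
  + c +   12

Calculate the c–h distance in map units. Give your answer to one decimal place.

The two rarest classes, h + p and + c +, are the double crossovers. Comparing them with the parentals, only the c allele has switched, so c is the middle locus and the order is h – c – p.
Crossovers in the h–c interval produce the single-crossover classes + c p and h + + (40 + 54 = 94) plus the double crossovers (25).
RF(h–c) = (94 + 25) / 709 = 119/709 = 0.1678 → 16.8 map units.

16.8 map units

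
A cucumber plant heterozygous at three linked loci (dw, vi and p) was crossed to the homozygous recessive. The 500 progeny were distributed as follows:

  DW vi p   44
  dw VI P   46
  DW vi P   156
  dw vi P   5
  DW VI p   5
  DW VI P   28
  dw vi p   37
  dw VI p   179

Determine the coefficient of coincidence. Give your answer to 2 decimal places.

0.67

The two most frequent reciprocal classes, dw VI p and DW vi P, are the parental types, so the F1 was dw VI p / DW vi P.
The two rarest classes, DW VI p and dw vi P, are the double crossovers. Comparing them with the parentals, only the dw allele has switched, so dw is the middle locus and the order is vi – dw – p.
vi–dw: (65 + 10)/500 = 0.1500; dw–p: (90 + 10)/500 = 0.2000.
Expected DCO frequency = 0.1500 × 0.2000 ≈ 0.03000; observed = 10/500 ≈ 0.02000.
Coefficient of coincidence = 0.02000/0.03000 ≈ 0.67.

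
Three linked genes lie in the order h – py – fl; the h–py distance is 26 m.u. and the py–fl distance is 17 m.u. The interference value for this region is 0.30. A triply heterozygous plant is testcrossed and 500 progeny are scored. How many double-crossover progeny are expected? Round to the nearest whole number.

Map distances give recombination frequencies of 0.260 and 0.170 for the two intervals.
With interference 0.30 (so coincidence = 0.70), expected double-crossover frequency = 0.260 × 0.170 × 0.70 = 0.03094.
Expected number = 0.03094 × 500 = 15.47 ≈ 15.

15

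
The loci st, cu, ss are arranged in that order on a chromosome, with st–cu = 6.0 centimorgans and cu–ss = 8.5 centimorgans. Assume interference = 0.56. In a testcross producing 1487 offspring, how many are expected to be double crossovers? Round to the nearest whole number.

Map distances give recombination frequencies of 0.060 and 0.085 for the two intervals.
With interference 0.56 (so coincidence = 0.44), expected double-crossover frequency = 0.060 × 0.085 × 0.44 = 0.00224.
Expected number = 0.00224 × 1487 = 3.34 ≈ 3.

3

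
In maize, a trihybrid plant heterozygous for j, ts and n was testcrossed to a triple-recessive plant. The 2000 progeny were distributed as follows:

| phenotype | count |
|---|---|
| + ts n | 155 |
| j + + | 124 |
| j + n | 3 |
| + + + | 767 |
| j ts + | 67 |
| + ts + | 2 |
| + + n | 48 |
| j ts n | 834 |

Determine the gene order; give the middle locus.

The two most frequent reciprocal classes, j ts n and + + +, are the parental types, so the F1 was j ts n / + + +.
The two rarest classes, j + n and + ts +, are the double crossovers. Comparing them with the parentals, only the ts allele has switched, so ts is the middle locus and the order is n – ts – j.

ts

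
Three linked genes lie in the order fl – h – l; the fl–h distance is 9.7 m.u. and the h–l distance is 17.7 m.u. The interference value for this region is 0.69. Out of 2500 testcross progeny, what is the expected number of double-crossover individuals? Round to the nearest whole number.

Map distances give recombination frequencies of 0.097 and 0.177 for the two intervals.
With interference 0.69 (so coincidence = 0.31), expected double-crossover frequency = 0.097 × 0.177 × 0.31 = 0.00532.
Expected number = 0.00532 × 2500 = 13.31 ≈ 13.

13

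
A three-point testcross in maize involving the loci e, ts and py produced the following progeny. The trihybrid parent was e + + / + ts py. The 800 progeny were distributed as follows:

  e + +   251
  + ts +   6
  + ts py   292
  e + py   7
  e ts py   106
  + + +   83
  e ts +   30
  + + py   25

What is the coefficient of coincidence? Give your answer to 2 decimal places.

The two rarest classes, e + py and + ts +, are the double crossovers. Comparing them with the parentals, only the py allele has switched, so py is the middle locus and the order is e – py – ts.
e–py: (189 + 13)/800 = 0.2525; py–ts: (55 + 13)/800 = 0.0850.
Expected DCO frequency = 0.2525 × 0.0850 ≈ 0.02146; observed = 13/800 ≈ 0.01625.
Coefficient of coincidence = 0.01625/0.02146 ≈ 0.76.

0.76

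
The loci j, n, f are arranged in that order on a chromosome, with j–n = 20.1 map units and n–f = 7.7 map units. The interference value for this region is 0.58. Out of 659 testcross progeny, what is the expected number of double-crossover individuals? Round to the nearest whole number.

4

Map distances give recombination frequencies of 0.201 and 0.077 for the two intervals.
With interference 0.58 (so coincidence = 0.42), expected double-crossover frequency = 0.201 × 0.077 × 0.42 = 0.00650.
Expected number = 0.00650 × 659 = 4.28 ≈ 4.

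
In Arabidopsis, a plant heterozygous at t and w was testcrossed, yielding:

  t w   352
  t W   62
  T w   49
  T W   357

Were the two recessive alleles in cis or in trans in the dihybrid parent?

cis

The two most frequent classes are T W (357) and t w (352); these are the parental (non-recombinant) types.
So the F1 carried T W on one chromosome and t w on the other — the recessive alleles are on the same chromosome (cis / coupling).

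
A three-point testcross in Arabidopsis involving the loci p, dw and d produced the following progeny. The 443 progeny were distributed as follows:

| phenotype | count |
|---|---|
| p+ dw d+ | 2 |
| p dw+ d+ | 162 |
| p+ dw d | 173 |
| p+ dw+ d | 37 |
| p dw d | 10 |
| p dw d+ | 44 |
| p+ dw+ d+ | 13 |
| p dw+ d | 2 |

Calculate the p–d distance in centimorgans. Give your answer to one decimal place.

The two most frequent reciprocal classes, p dw+ d+ and p+ dw d, are the parental types, so the F1 was p dw+ d+ / p+ dw d.
The two rarest classes, p dw+ d and p+ dw d+, are the double crossovers. Comparing them with the parentals, only the d allele has switched, so d is the middle locus and the order is p – d – dw.
Crossovers in the p–d interval produce the single-crossover classes p+ dw+ d+ and p dw d (13 + 10 = 23) plus the double crossovers (4).
RF(p–d) = (23 + 4) / 443 = 27/443 = 0.0609 → 6.1 centimorgans.

6.1 centimorgans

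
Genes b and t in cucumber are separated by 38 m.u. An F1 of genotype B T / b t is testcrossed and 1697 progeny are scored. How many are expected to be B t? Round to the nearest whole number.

A map distance of 38 m.u. corresponds to a recombination frequency of 0.380.
The F1 is B T / b t, so B t is a recombinant gamete class with expected frequency r/2 = 0.380/2 = 0.1900.
Expected number = 0.1900 × 1697 = 322.43 ≈ 322.

322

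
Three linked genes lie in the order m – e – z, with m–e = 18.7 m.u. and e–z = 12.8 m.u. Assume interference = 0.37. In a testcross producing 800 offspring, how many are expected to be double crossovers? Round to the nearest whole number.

12

Map distances give recombination frequencies of 0.187 and 0.128 for the two intervals.
With interference 0.37 (so coincidence = 0.63), expected double-crossover frequency = 0.187 × 0.128 × 0.63 = 0.01508.
Expected number = 0.01508 × 800 = 12.06 ≈ 12.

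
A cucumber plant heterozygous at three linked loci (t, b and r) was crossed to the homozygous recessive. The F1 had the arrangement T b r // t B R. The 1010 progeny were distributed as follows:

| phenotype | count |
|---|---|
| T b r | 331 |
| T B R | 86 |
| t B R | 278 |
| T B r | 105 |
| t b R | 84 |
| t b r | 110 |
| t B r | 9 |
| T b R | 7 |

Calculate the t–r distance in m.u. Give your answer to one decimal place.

21.0 m.u.

The two rarest classes, T b R and t B r, are the double crossovers. Comparing them with the parentals, only the r allele has switched, so r is the middle locus and the order is b – r – t.
Crossovers in the r–t interval produce the single-crossover classes t b r and T B R (110 + 86 = 196) plus the double crossovers (16).
RF(r–t) = (196 + 16) / 1010 = 212/1010 = 0.2099 → 21.0 m.u.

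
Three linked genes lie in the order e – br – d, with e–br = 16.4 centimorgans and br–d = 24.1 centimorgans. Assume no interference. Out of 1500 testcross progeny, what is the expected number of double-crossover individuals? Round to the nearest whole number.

Map distances give recombination frequencies of 0.164 and 0.241 for the two intervals.
With no interference, expected double-crossover frequency = 0.164 × 0.241 = 0.03952.
Expected number = 0.03952 × 1500 = 59.29 ≈ 59.

59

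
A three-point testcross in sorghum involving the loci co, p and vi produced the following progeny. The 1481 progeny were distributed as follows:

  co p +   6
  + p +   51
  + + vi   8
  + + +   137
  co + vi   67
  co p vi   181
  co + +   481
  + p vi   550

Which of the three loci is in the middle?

The two most frequent reciprocal classes, co + + and + p vi, are the parental types, so the F1 was co + + / + p vi.
The two rarest classes, co p + and + + vi, are the double crossovers. Comparing them with the parentals, only the p allele has switched, so p is the middle locus and the order is vi – p – co.

p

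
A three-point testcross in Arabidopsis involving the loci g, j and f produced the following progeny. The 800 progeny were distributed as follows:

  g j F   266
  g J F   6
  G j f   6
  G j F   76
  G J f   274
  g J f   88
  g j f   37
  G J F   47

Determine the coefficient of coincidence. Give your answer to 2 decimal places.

The two most frequent reciprocal classes, G J f and g j F, are the parental types, so the F1 was G J f / g j F.
The two rarest classes, G j f and g J F, are the double crossovers. Comparing them with the parentals, only the j allele has switched, so j is the middle locus and the order is f – j – g.
f–j: (84 + 12)/800 = 0.1200; j–g: (164 + 12)/800 = 0.2200.
Expected DCO frequency = 0.1200 × 0.2200 ≈ 0.02640; observed = 12/800 ≈ 0.01500.
Coefficient of coincidence = 0.01500/0.02640 ≈ 0.57.

0.57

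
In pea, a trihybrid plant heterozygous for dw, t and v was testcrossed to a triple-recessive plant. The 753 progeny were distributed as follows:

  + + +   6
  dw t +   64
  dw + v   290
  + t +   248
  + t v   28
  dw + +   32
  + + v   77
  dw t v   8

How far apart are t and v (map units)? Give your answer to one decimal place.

9.8 map units

The two most frequent reciprocal classes, + t + and dw + v, are the parental types, so the F1 was + t + / dw + v.
The two rarest classes, + + + and dw t v, are the double crossovers. Comparing them with the parentals, only the t allele has switched, so t is the middle locus and the order is dw – t – v.
Crossovers in the t–v interval produce the single-crossover classes + t v and dw + + (28 + 32 = 60) plus the double crossovers (14).
RF(t–v) = (60 + 14) / 753 = 74/753 = 0.0983 → 9.8 map units.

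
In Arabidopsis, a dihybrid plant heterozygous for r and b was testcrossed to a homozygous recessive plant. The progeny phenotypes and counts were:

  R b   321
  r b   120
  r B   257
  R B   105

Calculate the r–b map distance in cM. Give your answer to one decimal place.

28.0 cM

The two most frequent classes, R b (321) and r B (257), are the parental types, so the F1 was R b / r B.
The recombinant classes are R B and r b: 105 + 120 = 225.
Recombination frequency = 225/803 = 0.2802 ≈ 28.0%, i.e. 28.0 cM.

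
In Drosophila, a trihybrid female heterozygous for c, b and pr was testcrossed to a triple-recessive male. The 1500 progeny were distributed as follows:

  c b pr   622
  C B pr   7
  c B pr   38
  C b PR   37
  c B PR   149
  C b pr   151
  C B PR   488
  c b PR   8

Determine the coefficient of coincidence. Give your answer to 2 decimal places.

0.79

The two most frequent reciprocal classes, C B PR and c b pr, are the parental types, so the F1 was C B PR / c b pr.
The two rarest classes, C B pr and c b PR, are the double crossovers. Comparing them with the parentals, only the pr allele has switched, so pr is the middle locus and the order is c – pr – b.
c–pr: (300 + 15)/1500 = 0.2100; pr–b: (75 + 15)/1500 = 0.0600.
Expected DCO frequency = 0.2100 × 0.0600 ≈ 0.01260; observed = 15/1500 ≈ 0.01000.
Coefficient of coincidence = 0.01000/0.01260 ≈ 0.79.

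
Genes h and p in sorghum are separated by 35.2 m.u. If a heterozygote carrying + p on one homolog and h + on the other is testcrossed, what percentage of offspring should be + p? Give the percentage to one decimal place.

32.4%

A map distance of 35.2 m.u. corresponds to a recombination frequency of 0.352.
The F1 is + p / h +, so + p is a parental gamete class with expected frequency (1 − r)/2 = 0.648/2 = 0.3240.
That is 0.3240 = 32.4% of the progeny.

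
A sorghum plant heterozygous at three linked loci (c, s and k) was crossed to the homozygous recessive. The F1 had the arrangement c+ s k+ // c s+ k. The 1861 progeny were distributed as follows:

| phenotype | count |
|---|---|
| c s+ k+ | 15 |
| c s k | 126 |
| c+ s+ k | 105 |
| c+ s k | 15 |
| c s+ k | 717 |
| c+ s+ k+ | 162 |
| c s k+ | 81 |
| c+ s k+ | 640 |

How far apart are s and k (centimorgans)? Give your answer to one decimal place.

The two rarest classes, c+ s k and c s+ k+, are the double crossovers. Comparing them with the parentals, only the k allele has switched, so k is the middle locus and the order is c – k – s.
Crossovers in the k–s interval produce the single-crossover classes c+ s+ k+ and c s k (162 + 126 = 288) plus the double crossovers (30).
RF(k–s) = (288 + 30) / 1861 = 318/1861 = 0.1709 → 17.1 centimorgans.

17.1 centimorgans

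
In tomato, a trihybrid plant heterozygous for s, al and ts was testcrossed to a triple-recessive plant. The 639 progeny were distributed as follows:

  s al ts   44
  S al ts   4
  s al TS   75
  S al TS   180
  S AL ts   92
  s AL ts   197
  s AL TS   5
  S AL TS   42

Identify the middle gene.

The two most frequent reciprocal classes, s AL ts and S al TS, are the parental types, so the F1 was s AL ts / S al TS.
The two rarest classes, s AL TS and S al ts, are the double crossovers. Comparing them with the parentals, only the ts allele has switched, so ts is the middle locus and the order is s – ts – al.

ts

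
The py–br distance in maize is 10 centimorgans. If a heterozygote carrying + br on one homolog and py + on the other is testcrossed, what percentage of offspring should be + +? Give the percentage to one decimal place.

A map distance of 10 centimorgans corresponds to a recombination frequency of 0.100.
The F1 is + br / py +, so + + is a recombinant gamete class with expected frequency r/2 = 0.100/2 = 0.0500.
That is 0.0500 = 5.0% of the progeny.

5.0%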